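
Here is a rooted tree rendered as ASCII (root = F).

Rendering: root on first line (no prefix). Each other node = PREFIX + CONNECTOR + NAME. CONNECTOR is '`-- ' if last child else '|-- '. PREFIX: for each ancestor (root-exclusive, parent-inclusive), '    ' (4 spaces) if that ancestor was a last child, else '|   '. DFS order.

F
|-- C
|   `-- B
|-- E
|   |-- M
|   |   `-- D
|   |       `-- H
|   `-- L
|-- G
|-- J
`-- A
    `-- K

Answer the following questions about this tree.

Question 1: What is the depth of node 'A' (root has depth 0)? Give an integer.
Path from root to A: F -> A
Depth = number of edges = 1

Answer: 1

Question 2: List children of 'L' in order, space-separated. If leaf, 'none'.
Answer: none

Derivation:
Node L's children (from adjacency): (leaf)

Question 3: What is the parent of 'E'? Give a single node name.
Scan adjacency: E appears as child of F

Answer: F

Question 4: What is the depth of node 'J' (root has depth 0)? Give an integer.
Answer: 1

Derivation:
Path from root to J: F -> J
Depth = number of edges = 1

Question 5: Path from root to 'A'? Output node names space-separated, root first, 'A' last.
Answer: F A

Derivation:
Walk down from root: F -> A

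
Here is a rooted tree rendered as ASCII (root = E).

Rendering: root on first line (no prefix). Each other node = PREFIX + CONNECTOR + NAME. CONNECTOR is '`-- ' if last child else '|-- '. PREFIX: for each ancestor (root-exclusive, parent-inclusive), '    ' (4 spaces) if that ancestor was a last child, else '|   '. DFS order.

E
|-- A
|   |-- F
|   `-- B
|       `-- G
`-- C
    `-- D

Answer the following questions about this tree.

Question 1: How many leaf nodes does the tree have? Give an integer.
Leaves (nodes with no children): D, F, G

Answer: 3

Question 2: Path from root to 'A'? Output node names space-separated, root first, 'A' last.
Walk down from root: E -> A

Answer: E A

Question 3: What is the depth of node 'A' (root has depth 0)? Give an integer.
Path from root to A: E -> A
Depth = number of edges = 1

Answer: 1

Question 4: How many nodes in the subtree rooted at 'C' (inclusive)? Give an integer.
Subtree rooted at C contains: C, D
Count = 2

Answer: 2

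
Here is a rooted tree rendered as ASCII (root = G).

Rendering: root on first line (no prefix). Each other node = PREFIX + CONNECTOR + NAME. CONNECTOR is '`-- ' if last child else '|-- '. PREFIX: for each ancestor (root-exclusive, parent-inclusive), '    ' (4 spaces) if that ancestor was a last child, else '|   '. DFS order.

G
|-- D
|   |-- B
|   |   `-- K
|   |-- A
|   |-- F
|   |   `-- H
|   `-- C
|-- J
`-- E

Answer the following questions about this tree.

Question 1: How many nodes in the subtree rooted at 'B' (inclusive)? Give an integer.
Answer: 2

Derivation:
Subtree rooted at B contains: B, K
Count = 2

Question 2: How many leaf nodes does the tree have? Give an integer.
Leaves (nodes with no children): A, C, E, H, J, K

Answer: 6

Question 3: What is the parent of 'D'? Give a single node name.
Answer: G

Derivation:
Scan adjacency: D appears as child of G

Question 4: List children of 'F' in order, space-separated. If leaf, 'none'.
Node F's children (from adjacency): H

Answer: H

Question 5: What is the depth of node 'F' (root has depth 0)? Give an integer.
Path from root to F: G -> D -> F
Depth = number of edges = 2

Answer: 2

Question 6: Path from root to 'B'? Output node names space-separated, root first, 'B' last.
Walk down from root: G -> D -> B

Answer: G D B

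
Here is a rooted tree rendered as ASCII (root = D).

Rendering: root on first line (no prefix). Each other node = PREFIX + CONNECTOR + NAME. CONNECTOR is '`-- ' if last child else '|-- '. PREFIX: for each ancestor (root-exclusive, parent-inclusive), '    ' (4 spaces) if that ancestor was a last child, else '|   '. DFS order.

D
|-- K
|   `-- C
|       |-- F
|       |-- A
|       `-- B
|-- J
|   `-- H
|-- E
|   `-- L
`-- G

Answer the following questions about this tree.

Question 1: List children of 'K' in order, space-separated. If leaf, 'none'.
Node K's children (from adjacency): C

Answer: C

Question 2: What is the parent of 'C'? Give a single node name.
Answer: K

Derivation:
Scan adjacency: C appears as child of K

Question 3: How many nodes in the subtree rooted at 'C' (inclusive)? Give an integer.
Answer: 4

Derivation:
Subtree rooted at C contains: A, B, C, F
Count = 4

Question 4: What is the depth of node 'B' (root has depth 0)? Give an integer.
Path from root to B: D -> K -> C -> B
Depth = number of edges = 3

Answer: 3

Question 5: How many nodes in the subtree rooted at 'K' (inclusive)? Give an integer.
Answer: 5

Derivation:
Subtree rooted at K contains: A, B, C, F, K
Count = 5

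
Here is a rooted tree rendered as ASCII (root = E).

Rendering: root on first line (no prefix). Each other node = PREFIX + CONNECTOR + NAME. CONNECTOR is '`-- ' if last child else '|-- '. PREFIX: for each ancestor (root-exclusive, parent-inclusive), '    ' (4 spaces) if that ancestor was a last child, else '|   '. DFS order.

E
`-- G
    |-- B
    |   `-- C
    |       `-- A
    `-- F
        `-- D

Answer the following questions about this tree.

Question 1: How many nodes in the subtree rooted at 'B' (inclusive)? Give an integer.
Subtree rooted at B contains: A, B, C
Count = 3

Answer: 3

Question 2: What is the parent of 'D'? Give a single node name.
Scan adjacency: D appears as child of F

Answer: F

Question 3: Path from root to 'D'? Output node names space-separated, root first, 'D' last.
Walk down from root: E -> G -> F -> D

Answer: E G F D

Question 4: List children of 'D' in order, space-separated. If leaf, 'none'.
Answer: none

Derivation:
Node D's children (from adjacency): (leaf)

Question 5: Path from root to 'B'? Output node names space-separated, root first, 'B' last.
Answer: E G B

Derivation:
Walk down from root: E -> G -> B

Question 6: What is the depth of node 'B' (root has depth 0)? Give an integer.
Path from root to B: E -> G -> B
Depth = number of edges = 2

Answer: 2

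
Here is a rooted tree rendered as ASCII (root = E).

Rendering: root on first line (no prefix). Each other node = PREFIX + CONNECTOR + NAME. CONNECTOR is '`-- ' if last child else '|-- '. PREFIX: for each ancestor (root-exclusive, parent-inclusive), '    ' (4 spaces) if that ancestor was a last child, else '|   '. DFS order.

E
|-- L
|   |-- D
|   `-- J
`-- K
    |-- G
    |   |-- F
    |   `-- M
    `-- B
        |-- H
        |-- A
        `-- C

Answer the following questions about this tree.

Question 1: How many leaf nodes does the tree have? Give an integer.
Leaves (nodes with no children): A, C, D, F, H, J, M

Answer: 7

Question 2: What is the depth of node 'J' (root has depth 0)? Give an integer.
Answer: 2

Derivation:
Path from root to J: E -> L -> J
Depth = number of edges = 2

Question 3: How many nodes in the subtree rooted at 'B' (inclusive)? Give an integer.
Subtree rooted at B contains: A, B, C, H
Count = 4

Answer: 4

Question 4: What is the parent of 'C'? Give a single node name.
Scan adjacency: C appears as child of B

Answer: B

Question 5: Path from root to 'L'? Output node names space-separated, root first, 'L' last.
Answer: E L

Derivation:
Walk down from root: E -> L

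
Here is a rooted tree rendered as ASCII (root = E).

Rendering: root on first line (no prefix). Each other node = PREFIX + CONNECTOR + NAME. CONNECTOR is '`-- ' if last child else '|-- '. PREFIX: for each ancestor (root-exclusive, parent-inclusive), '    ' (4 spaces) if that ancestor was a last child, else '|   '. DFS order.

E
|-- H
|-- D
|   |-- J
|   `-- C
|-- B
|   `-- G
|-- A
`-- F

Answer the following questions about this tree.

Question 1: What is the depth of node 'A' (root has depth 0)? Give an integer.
Answer: 1

Derivation:
Path from root to A: E -> A
Depth = number of edges = 1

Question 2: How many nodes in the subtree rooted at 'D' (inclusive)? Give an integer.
Subtree rooted at D contains: C, D, J
Count = 3

Answer: 3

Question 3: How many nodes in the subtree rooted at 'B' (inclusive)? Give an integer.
Answer: 2

Derivation:
Subtree rooted at B contains: B, G
Count = 2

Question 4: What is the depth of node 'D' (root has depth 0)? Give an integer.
Answer: 1

Derivation:
Path from root to D: E -> D
Depth = number of edges = 1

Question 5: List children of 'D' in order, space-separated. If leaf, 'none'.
Node D's children (from adjacency): J, C

Answer: J C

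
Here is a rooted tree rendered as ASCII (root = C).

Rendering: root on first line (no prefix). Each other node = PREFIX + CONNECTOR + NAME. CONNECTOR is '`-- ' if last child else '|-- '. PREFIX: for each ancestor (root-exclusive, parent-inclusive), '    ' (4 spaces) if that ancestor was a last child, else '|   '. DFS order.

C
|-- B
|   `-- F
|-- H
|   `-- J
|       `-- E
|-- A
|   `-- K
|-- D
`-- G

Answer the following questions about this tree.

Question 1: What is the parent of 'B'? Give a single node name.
Answer: C

Derivation:
Scan adjacency: B appears as child of C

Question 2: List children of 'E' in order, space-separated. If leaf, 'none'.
Answer: none

Derivation:
Node E's children (from adjacency): (leaf)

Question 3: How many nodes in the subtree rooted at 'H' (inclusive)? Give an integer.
Answer: 3

Derivation:
Subtree rooted at H contains: E, H, J
Count = 3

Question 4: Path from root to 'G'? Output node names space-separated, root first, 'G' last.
Answer: C G

Derivation:
Walk down from root: C -> G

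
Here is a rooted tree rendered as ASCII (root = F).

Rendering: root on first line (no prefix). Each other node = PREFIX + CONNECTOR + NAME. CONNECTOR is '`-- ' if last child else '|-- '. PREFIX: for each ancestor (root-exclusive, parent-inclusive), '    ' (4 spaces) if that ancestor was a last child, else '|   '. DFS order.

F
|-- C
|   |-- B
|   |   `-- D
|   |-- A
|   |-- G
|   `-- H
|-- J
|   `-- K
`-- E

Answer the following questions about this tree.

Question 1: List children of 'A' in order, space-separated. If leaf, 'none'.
Node A's children (from adjacency): (leaf)

Answer: none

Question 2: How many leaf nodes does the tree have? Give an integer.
Answer: 6

Derivation:
Leaves (nodes with no children): A, D, E, G, H, K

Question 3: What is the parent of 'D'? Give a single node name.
Scan adjacency: D appears as child of B

Answer: B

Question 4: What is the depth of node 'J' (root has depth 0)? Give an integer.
Path from root to J: F -> J
Depth = number of edges = 1

Answer: 1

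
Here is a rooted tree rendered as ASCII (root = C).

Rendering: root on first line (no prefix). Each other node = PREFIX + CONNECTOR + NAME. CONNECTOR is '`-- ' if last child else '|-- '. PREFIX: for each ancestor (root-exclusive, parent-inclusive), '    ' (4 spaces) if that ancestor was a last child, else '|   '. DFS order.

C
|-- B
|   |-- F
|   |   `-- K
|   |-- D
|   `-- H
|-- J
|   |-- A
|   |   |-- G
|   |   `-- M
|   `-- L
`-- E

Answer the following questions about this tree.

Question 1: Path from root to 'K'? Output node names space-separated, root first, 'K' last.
Answer: C B F K

Derivation:
Walk down from root: C -> B -> F -> K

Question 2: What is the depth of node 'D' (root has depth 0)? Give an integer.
Path from root to D: C -> B -> D
Depth = number of edges = 2

Answer: 2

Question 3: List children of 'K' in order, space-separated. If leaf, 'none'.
Answer: none

Derivation:
Node K's children (from adjacency): (leaf)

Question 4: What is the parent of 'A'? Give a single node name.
Scan adjacency: A appears as child of J

Answer: J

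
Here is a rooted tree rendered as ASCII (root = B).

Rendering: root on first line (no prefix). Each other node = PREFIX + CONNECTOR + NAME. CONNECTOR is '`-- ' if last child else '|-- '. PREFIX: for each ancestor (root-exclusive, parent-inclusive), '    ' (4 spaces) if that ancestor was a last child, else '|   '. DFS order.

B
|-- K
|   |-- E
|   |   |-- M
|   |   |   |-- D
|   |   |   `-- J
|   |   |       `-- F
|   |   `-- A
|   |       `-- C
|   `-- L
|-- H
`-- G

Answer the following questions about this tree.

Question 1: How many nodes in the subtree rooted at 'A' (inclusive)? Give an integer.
Subtree rooted at A contains: A, C
Count = 2

Answer: 2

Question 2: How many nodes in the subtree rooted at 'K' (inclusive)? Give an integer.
Answer: 9

Derivation:
Subtree rooted at K contains: A, C, D, E, F, J, K, L, M
Count = 9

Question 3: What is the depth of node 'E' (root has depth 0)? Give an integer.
Answer: 2

Derivation:
Path from root to E: B -> K -> E
Depth = number of edges = 2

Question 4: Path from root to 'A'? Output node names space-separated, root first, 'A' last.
Walk down from root: B -> K -> E -> A

Answer: B K E A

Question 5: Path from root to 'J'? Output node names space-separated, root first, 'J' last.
Walk down from root: B -> K -> E -> M -> J

Answer: B K E M J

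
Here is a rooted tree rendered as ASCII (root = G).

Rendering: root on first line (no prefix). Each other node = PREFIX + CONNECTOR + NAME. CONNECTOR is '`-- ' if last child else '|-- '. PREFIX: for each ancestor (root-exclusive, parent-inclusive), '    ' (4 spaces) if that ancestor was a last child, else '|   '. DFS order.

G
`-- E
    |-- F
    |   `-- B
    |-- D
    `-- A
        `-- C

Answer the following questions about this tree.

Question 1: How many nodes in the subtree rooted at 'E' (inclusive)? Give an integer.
Answer: 6

Derivation:
Subtree rooted at E contains: A, B, C, D, E, F
Count = 6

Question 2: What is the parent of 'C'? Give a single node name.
Answer: A

Derivation:
Scan adjacency: C appears as child of A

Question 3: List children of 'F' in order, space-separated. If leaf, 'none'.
Node F's children (from adjacency): B

Answer: B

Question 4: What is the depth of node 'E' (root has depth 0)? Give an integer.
Answer: 1

Derivation:
Path from root to E: G -> E
Depth = number of edges = 1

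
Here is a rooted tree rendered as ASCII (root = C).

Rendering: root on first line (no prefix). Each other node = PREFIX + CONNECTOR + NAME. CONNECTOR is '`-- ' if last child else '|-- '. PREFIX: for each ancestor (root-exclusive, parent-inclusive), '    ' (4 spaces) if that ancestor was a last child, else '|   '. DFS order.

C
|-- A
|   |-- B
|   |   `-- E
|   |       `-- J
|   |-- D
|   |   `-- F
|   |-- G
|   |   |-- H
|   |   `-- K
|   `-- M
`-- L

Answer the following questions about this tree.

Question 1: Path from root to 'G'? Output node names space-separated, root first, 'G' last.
Walk down from root: C -> A -> G

Answer: C A G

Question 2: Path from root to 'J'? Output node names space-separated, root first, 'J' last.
Walk down from root: C -> A -> B -> E -> J

Answer: C A B E J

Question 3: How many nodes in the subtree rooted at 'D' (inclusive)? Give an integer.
Subtree rooted at D contains: D, F
Count = 2

Answer: 2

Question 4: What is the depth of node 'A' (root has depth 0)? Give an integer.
Answer: 1

Derivation:
Path from root to A: C -> A
Depth = number of edges = 1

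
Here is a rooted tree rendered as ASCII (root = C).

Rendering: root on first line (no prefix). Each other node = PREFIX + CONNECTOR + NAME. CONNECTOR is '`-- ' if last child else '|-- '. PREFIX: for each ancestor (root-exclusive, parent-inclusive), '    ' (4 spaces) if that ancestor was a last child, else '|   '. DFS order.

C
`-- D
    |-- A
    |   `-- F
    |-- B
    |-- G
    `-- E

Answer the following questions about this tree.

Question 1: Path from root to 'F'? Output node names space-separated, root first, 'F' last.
Answer: C D A F

Derivation:
Walk down from root: C -> D -> A -> F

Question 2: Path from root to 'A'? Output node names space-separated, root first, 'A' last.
Walk down from root: C -> D -> A

Answer: C D A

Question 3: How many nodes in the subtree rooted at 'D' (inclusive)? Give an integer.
Subtree rooted at D contains: A, B, D, E, F, G
Count = 6

Answer: 6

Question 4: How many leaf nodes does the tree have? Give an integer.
Leaves (nodes with no children): B, E, F, G

Answer: 4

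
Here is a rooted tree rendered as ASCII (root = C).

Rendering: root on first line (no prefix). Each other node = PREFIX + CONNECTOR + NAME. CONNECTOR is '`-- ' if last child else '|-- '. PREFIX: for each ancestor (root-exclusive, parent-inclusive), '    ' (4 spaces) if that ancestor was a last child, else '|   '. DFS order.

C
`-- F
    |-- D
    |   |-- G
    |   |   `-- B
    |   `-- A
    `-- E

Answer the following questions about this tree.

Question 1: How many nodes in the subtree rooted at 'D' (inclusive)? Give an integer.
Answer: 4

Derivation:
Subtree rooted at D contains: A, B, D, G
Count = 4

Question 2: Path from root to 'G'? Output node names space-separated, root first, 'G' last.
Answer: C F D G

Derivation:
Walk down from root: C -> F -> D -> G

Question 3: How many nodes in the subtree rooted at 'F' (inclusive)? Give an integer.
Answer: 6

Derivation:
Subtree rooted at F contains: A, B, D, E, F, G
Count = 6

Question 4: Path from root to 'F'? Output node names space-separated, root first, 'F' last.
Walk down from root: C -> F

Answer: C F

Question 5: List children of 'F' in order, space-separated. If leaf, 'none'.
Node F's children (from adjacency): D, E

Answer: D E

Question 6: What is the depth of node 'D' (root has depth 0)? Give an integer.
Path from root to D: C -> F -> D
Depth = number of edges = 2

Answer: 2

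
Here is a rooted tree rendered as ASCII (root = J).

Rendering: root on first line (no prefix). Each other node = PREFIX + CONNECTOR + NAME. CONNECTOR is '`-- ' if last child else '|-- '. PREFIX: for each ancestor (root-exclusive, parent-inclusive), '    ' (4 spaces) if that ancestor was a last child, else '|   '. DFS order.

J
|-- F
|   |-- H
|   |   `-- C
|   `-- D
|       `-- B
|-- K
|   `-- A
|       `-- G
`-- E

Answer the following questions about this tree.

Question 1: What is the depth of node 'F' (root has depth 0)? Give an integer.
Path from root to F: J -> F
Depth = number of edges = 1

Answer: 1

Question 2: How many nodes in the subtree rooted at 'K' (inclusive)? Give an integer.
Answer: 3

Derivation:
Subtree rooted at K contains: A, G, K
Count = 3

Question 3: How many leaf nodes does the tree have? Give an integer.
Answer: 4

Derivation:
Leaves (nodes with no children): B, C, E, G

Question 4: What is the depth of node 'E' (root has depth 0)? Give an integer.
Answer: 1

Derivation:
Path from root to E: J -> E
Depth = number of edges = 1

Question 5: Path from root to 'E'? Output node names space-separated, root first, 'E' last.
Answer: J E

Derivation:
Walk down from root: J -> E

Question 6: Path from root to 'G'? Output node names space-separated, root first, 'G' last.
Answer: J K A G

Derivation:
Walk down from root: J -> K -> A -> G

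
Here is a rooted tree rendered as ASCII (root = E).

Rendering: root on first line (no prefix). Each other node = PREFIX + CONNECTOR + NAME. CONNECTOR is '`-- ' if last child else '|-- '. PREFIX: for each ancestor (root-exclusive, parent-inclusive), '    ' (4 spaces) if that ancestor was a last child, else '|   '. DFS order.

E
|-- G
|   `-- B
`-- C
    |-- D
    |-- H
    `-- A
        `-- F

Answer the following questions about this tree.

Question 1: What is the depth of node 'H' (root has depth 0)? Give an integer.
Answer: 2

Derivation:
Path from root to H: E -> C -> H
Depth = number of edges = 2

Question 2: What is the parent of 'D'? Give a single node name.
Answer: C

Derivation:
Scan adjacency: D appears as child of C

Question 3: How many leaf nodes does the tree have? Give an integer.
Leaves (nodes with no children): B, D, F, H

Answer: 4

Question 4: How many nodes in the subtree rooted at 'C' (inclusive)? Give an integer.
Answer: 5

Derivation:
Subtree rooted at C contains: A, C, D, F, H
Count = 5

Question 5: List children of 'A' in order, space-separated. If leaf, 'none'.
Answer: F

Derivation:
Node A's children (from adjacency): F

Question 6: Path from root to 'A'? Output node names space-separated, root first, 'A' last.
Answer: E C A

Derivation:
Walk down from root: E -> C -> A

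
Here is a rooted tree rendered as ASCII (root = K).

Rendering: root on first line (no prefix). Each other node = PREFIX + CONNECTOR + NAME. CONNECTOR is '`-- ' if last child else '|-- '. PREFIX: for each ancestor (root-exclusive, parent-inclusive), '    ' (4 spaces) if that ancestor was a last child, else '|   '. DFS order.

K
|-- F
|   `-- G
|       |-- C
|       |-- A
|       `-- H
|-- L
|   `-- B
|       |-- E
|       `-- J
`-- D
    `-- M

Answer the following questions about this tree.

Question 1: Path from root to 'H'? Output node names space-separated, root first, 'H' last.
Walk down from root: K -> F -> G -> H

Answer: K F G H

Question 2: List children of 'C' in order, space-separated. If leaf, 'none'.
Node C's children (from adjacency): (leaf)

Answer: none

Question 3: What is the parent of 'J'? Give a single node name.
Scan adjacency: J appears as child of B

Answer: B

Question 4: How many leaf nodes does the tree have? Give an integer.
Answer: 6

Derivation:
Leaves (nodes with no children): A, C, E, H, J, M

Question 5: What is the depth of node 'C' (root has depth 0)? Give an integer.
Path from root to C: K -> F -> G -> C
Depth = number of edges = 3

Answer: 3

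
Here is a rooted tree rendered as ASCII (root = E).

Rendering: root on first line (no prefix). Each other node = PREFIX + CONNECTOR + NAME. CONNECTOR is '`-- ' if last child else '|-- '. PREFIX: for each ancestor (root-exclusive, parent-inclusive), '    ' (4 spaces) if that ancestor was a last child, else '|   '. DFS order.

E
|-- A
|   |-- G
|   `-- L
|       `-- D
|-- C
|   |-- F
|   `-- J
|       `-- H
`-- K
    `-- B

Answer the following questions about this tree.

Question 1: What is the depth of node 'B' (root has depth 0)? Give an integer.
Path from root to B: E -> K -> B
Depth = number of edges = 2

Answer: 2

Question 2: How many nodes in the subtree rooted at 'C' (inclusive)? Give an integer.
Answer: 4

Derivation:
Subtree rooted at C contains: C, F, H, J
Count = 4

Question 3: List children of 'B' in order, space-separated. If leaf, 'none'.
Answer: none

Derivation:
Node B's children (from adjacency): (leaf)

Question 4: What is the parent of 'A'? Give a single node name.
Scan adjacency: A appears as child of E

Answer: E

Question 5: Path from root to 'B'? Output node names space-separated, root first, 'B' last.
Answer: E K B

Derivation:
Walk down from root: E -> K -> B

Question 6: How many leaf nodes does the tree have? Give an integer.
Leaves (nodes with no children): B, D, F, G, H

Answer: 5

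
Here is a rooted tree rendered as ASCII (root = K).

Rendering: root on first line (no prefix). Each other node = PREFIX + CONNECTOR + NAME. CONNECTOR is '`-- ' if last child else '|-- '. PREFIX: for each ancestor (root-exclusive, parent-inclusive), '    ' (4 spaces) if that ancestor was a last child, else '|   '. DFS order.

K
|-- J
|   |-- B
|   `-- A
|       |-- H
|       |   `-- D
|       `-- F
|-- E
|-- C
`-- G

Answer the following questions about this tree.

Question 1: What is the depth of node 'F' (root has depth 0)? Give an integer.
Answer: 3

Derivation:
Path from root to F: K -> J -> A -> F
Depth = number of edges = 3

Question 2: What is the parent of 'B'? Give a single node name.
Scan adjacency: B appears as child of J

Answer: J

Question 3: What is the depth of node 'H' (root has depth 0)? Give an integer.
Answer: 3

Derivation:
Path from root to H: K -> J -> A -> H
Depth = number of edges = 3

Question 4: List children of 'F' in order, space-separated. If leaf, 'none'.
Node F's children (from adjacency): (leaf)

Answer: none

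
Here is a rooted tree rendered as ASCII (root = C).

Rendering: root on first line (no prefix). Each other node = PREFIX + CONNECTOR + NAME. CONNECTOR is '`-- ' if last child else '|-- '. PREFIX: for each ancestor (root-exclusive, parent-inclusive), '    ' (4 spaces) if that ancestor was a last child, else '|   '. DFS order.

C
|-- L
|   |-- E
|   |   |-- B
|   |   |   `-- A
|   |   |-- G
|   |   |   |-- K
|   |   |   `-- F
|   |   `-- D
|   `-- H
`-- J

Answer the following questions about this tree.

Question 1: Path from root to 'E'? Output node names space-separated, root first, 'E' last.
Answer: C L E

Derivation:
Walk down from root: C -> L -> E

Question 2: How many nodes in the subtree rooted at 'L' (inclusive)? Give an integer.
Answer: 9

Derivation:
Subtree rooted at L contains: A, B, D, E, F, G, H, K, L
Count = 9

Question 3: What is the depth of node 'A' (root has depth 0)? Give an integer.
Path from root to A: C -> L -> E -> B -> A
Depth = number of edges = 4

Answer: 4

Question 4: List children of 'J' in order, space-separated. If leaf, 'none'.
Node J's children (from adjacency): (leaf)

Answer: none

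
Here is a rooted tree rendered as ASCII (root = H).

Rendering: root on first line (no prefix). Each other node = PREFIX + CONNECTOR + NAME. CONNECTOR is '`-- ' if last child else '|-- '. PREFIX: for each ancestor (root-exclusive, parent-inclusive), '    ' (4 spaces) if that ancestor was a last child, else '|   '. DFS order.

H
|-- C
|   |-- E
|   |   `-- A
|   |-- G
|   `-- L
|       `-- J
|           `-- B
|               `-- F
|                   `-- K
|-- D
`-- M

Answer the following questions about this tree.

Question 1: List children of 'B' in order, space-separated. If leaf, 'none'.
Node B's children (from adjacency): F

Answer: F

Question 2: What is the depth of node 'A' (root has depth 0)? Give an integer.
Answer: 3

Derivation:
Path from root to A: H -> C -> E -> A
Depth = number of edges = 3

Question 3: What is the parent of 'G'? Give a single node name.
Answer: C

Derivation:
Scan adjacency: G appears as child of C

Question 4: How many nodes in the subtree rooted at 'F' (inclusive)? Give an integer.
Answer: 2

Derivation:
Subtree rooted at F contains: F, K
Count = 2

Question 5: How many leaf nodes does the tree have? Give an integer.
Leaves (nodes with no children): A, D, G, K, M

Answer: 5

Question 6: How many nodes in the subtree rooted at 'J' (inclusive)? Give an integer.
Answer: 4

Derivation:
Subtree rooted at J contains: B, F, J, K
Count = 4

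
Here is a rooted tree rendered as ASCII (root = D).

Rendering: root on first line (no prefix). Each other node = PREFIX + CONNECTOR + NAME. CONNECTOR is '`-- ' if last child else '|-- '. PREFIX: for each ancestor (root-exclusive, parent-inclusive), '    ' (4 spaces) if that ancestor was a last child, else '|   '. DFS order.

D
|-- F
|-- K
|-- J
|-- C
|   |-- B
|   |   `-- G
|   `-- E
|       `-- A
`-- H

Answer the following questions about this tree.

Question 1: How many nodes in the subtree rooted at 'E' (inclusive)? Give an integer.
Answer: 2

Derivation:
Subtree rooted at E contains: A, E
Count = 2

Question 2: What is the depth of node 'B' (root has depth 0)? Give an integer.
Path from root to B: D -> C -> B
Depth = number of edges = 2

Answer: 2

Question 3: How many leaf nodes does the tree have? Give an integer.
Answer: 6

Derivation:
Leaves (nodes with no children): A, F, G, H, J, K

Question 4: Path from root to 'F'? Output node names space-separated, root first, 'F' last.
Answer: D F

Derivation:
Walk down from root: D -> F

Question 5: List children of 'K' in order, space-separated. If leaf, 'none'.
Node K's children (from adjacency): (leaf)

Answer: none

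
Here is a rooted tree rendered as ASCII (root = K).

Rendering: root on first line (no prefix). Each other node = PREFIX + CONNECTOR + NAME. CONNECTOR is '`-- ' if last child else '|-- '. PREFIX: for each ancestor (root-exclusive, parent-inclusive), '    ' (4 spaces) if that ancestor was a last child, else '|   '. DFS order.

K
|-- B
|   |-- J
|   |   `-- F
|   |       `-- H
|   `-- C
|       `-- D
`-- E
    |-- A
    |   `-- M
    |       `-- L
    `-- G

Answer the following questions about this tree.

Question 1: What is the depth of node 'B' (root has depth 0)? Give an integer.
Answer: 1

Derivation:
Path from root to B: K -> B
Depth = number of edges = 1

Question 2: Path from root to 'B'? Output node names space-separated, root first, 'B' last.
Walk down from root: K -> B

Answer: K B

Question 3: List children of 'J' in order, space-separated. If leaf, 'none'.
Answer: F

Derivation:
Node J's children (from adjacency): F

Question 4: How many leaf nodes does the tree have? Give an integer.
Answer: 4

Derivation:
Leaves (nodes with no children): D, G, H, L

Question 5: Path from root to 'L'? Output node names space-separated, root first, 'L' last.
Walk down from root: K -> E -> A -> M -> L

Answer: K E A M L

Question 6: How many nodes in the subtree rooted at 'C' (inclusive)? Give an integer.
Answer: 2

Derivation:
Subtree rooted at C contains: C, D
Count = 2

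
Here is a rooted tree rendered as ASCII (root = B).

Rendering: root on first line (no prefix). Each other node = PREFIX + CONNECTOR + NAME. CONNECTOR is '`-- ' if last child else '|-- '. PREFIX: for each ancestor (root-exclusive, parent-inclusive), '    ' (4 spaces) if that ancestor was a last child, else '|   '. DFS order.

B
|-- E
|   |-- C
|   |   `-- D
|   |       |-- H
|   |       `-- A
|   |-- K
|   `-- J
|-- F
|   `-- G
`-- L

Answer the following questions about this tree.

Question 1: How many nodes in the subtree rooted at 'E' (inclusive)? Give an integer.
Subtree rooted at E contains: A, C, D, E, H, J, K
Count = 7

Answer: 7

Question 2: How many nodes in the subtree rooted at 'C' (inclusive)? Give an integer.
Subtree rooted at C contains: A, C, D, H
Count = 4

Answer: 4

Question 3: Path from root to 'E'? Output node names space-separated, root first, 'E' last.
Walk down from root: B -> E

Answer: B E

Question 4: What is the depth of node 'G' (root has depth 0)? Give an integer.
Answer: 2

Derivation:
Path from root to G: B -> F -> G
Depth = number of edges = 2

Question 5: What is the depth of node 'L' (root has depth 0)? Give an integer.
Answer: 1

Derivation:
Path from root to L: B -> L
Depth = number of edges = 1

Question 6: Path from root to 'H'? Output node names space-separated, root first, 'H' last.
Walk down from root: B -> E -> C -> D -> H

Answer: B E C D H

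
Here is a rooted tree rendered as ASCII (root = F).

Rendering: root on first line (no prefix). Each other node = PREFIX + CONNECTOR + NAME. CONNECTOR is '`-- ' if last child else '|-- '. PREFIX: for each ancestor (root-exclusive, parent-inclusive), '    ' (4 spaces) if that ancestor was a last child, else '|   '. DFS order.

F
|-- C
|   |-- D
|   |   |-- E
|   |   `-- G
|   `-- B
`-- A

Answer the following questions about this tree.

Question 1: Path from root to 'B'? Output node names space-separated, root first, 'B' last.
Answer: F C B

Derivation:
Walk down from root: F -> C -> B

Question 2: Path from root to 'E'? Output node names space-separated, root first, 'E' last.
Answer: F C D E

Derivation:
Walk down from root: F -> C -> D -> E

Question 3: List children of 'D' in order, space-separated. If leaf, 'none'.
Node D's children (from adjacency): E, G

Answer: E G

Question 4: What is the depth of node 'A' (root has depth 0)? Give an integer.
Path from root to A: F -> A
Depth = number of edges = 1

Answer: 1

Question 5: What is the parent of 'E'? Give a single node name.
Scan adjacency: E appears as child of D

Answer: D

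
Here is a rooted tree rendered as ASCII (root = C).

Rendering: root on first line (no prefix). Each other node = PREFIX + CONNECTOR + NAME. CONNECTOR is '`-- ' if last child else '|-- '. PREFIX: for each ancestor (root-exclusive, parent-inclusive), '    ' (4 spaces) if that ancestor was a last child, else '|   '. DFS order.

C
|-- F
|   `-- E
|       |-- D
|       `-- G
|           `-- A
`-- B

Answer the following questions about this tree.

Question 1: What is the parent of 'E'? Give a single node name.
Scan adjacency: E appears as child of F

Answer: F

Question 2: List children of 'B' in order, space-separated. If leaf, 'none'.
Node B's children (from adjacency): (leaf)

Answer: none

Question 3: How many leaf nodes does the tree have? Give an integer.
Answer: 3

Derivation:
Leaves (nodes with no children): A, B, D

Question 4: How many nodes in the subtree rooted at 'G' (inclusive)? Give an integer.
Answer: 2

Derivation:
Subtree rooted at G contains: A, G
Count = 2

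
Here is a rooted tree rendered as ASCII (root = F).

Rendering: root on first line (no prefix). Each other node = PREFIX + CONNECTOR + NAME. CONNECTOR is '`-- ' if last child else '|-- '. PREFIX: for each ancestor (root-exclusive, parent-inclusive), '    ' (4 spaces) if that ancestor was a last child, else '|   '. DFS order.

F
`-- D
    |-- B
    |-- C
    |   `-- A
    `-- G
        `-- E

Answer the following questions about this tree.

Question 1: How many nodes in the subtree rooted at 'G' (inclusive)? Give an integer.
Subtree rooted at G contains: E, G
Count = 2

Answer: 2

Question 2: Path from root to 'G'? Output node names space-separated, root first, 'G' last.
Answer: F D G

Derivation:
Walk down from root: F -> D -> G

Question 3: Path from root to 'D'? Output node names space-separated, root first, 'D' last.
Answer: F D

Derivation:
Walk down from root: F -> D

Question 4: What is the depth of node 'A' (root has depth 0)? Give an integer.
Path from root to A: F -> D -> C -> A
Depth = number of edges = 3

Answer: 3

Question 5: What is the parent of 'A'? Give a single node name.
Scan adjacency: A appears as child of C

Answer: C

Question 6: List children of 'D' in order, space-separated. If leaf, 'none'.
Answer: B C G

Derivation:
Node D's children (from adjacency): B, C, G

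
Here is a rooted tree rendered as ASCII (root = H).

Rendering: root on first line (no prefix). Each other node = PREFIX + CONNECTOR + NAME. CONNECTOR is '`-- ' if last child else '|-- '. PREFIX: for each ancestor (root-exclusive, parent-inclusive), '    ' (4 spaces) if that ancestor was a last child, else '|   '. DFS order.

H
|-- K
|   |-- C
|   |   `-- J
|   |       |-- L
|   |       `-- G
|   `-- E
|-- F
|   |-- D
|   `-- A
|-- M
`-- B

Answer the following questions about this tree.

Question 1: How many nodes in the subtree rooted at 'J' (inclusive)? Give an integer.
Answer: 3

Derivation:
Subtree rooted at J contains: G, J, L
Count = 3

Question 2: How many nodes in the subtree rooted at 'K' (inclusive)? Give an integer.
Subtree rooted at K contains: C, E, G, J, K, L
Count = 6

Answer: 6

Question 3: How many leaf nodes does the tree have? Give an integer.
Leaves (nodes with no children): A, B, D, E, G, L, M

Answer: 7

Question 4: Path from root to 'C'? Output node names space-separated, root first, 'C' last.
Answer: H K C

Derivation:
Walk down from root: H -> K -> C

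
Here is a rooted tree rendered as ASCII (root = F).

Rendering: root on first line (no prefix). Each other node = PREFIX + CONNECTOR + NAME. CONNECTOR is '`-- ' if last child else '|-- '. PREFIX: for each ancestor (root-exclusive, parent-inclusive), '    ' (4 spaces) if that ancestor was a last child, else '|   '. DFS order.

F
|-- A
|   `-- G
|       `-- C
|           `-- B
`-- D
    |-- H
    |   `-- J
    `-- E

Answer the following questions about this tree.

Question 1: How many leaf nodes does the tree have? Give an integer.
Leaves (nodes with no children): B, E, J

Answer: 3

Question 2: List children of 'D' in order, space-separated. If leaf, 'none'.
Node D's children (from adjacency): H, E

Answer: H E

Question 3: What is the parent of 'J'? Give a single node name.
Scan adjacency: J appears as child of H

Answer: H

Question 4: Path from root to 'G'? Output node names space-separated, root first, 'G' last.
Answer: F A G

Derivation:
Walk down from root: F -> A -> G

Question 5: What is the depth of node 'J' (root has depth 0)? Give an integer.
Answer: 3

Derivation:
Path from root to J: F -> D -> H -> J
Depth = number of edges = 3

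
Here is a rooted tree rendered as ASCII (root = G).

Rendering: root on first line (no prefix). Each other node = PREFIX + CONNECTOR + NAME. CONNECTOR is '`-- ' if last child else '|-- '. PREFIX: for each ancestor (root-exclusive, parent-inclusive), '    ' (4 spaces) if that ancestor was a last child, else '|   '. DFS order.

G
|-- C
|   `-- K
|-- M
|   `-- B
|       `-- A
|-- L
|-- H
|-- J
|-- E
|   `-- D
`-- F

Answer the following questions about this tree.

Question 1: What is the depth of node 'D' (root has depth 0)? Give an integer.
Path from root to D: G -> E -> D
Depth = number of edges = 2

Answer: 2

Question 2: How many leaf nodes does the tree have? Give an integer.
Answer: 7

Derivation:
Leaves (nodes with no children): A, D, F, H, J, K, L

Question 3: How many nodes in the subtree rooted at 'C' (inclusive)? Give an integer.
Subtree rooted at C contains: C, K
Count = 2

Answer: 2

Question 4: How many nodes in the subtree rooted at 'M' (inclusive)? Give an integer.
Subtree rooted at M contains: A, B, M
Count = 3

Answer: 3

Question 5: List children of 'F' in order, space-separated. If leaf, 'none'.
Node F's children (from adjacency): (leaf)

Answer: none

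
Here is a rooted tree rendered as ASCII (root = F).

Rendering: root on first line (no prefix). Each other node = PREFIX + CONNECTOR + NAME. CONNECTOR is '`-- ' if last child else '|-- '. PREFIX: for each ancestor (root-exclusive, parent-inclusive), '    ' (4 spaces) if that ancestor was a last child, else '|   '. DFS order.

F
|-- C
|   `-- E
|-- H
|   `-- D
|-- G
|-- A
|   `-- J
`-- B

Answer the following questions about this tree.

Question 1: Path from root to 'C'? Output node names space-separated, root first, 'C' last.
Answer: F C

Derivation:
Walk down from root: F -> C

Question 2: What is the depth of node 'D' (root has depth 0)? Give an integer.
Path from root to D: F -> H -> D
Depth = number of edges = 2

Answer: 2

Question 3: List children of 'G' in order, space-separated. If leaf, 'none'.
Answer: none

Derivation:
Node G's children (from adjacency): (leaf)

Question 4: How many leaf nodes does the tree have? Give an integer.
Leaves (nodes with no children): B, D, E, G, J

Answer: 5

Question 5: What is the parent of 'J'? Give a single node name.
Answer: A

Derivation:
Scan adjacency: J appears as child of A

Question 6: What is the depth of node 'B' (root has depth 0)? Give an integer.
Answer: 1

Derivation:
Path from root to B: F -> B
Depth = number of edges = 1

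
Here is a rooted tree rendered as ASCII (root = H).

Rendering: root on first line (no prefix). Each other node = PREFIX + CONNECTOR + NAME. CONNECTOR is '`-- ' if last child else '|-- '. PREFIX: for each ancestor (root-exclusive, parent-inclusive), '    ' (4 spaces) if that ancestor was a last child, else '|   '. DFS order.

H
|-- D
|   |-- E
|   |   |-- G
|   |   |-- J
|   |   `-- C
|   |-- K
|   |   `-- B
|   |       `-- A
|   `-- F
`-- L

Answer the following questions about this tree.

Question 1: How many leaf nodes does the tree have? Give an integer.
Leaves (nodes with no children): A, C, F, G, J, L

Answer: 6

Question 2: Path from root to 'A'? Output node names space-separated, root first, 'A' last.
Answer: H D K B A

Derivation:
Walk down from root: H -> D -> K -> B -> A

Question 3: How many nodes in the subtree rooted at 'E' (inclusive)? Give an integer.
Answer: 4

Derivation:
Subtree rooted at E contains: C, E, G, J
Count = 4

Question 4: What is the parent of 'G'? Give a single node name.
Answer: E

Derivation:
Scan adjacency: G appears as child of E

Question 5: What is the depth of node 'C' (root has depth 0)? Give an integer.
Answer: 3

Derivation:
Path from root to C: H -> D -> E -> C
Depth = number of edges = 3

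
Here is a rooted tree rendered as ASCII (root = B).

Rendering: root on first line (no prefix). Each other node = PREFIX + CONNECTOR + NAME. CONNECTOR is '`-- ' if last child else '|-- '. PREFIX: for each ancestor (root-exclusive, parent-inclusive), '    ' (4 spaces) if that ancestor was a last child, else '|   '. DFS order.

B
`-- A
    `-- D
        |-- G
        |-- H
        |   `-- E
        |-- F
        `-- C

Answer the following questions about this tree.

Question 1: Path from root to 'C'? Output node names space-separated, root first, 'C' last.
Walk down from root: B -> A -> D -> C

Answer: B A D C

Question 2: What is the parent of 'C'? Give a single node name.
Answer: D

Derivation:
Scan adjacency: C appears as child of D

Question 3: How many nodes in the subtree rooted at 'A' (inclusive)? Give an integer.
Subtree rooted at A contains: A, C, D, E, F, G, H
Count = 7

Answer: 7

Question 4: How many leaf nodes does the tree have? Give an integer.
Answer: 4

Derivation:
Leaves (nodes with no children): C, E, F, G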